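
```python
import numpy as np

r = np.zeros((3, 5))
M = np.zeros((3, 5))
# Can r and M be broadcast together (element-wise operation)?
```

Yes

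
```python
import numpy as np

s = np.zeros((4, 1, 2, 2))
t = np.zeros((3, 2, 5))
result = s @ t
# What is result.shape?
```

(4, 3, 2, 5)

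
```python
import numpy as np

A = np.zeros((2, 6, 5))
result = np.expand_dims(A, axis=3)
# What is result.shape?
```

(2, 6, 5, 1)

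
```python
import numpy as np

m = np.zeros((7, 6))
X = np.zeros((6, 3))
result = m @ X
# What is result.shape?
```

(7, 3)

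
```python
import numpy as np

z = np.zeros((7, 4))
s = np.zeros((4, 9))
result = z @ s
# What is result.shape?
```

(7, 9)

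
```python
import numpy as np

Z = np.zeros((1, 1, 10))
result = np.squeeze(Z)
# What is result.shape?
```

(10,)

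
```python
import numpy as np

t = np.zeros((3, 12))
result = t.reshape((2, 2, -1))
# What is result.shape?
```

(2, 2, 9)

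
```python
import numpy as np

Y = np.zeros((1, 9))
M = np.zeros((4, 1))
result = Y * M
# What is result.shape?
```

(4, 9)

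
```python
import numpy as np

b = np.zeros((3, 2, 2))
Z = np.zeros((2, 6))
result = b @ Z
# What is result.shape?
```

(3, 2, 6)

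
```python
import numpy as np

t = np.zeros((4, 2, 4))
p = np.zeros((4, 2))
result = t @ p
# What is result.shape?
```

(4, 2, 2)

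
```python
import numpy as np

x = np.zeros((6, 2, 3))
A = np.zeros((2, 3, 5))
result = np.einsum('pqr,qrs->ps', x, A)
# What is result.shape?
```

(6, 5)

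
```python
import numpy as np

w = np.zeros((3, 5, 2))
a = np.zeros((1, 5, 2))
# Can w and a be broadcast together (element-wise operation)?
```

Yes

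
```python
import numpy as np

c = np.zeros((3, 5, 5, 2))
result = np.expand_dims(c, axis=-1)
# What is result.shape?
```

(3, 5, 5, 2, 1)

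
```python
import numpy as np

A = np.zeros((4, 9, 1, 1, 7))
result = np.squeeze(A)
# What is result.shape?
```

(4, 9, 7)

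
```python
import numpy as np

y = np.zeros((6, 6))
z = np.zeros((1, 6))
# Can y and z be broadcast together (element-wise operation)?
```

Yes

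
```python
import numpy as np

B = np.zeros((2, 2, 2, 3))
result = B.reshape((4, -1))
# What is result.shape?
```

(4, 6)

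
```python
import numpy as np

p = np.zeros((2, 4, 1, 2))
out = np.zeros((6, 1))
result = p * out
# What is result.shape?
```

(2, 4, 6, 2)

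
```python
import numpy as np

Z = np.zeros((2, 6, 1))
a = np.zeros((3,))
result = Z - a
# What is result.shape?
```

(2, 6, 3)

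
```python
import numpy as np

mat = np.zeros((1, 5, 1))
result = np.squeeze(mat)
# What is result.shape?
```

(5,)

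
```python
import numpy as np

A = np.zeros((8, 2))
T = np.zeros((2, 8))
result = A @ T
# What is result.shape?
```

(8, 8)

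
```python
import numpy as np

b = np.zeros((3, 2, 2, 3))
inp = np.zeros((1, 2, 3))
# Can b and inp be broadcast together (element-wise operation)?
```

Yes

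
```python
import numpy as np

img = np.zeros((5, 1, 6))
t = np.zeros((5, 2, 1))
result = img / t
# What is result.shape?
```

(5, 2, 6)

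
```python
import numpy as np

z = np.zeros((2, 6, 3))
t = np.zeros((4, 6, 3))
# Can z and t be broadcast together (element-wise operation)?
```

No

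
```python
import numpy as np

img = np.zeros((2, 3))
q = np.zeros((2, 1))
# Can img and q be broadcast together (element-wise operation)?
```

Yes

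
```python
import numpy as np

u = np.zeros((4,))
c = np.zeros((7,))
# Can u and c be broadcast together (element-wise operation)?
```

No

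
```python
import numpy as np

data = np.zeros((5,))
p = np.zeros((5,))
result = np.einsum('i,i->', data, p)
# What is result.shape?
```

()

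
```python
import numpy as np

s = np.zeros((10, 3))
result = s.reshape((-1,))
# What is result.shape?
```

(30,)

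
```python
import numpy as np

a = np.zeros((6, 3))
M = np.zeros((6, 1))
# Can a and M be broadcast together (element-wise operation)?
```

Yes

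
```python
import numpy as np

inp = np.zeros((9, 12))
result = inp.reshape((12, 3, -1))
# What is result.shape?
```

(12, 3, 3)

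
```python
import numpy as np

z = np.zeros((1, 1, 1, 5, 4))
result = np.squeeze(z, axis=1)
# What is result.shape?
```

(1, 1, 5, 4)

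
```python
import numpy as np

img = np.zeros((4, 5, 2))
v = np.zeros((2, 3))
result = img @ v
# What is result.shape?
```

(4, 5, 3)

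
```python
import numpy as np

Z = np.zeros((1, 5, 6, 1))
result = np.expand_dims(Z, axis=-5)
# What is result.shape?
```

(1, 1, 5, 6, 1)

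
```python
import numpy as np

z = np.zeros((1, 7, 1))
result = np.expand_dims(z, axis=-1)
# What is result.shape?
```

(1, 7, 1, 1)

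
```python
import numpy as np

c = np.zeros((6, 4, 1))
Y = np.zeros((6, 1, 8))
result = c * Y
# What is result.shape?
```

(6, 4, 8)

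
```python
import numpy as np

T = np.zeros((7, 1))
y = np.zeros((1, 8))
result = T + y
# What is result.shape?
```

(7, 8)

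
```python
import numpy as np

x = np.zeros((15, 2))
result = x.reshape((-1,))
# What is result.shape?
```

(30,)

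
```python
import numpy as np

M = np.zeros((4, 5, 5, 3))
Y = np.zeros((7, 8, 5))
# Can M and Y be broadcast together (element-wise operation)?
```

No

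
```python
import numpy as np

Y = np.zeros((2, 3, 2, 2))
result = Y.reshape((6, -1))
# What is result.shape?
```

(6, 4)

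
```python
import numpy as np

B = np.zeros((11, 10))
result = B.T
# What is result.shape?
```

(10, 11)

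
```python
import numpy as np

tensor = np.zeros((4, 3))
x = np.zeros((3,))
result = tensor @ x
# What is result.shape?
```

(4,)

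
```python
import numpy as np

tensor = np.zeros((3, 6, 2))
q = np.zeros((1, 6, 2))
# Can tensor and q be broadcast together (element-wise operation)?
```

Yes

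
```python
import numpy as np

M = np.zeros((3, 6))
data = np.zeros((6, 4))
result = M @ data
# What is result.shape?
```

(3, 4)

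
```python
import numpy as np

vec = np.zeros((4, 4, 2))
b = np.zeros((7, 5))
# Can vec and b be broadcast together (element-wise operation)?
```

No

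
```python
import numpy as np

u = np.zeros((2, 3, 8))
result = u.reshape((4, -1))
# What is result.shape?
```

(4, 12)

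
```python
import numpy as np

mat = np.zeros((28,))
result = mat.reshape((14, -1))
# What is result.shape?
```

(14, 2)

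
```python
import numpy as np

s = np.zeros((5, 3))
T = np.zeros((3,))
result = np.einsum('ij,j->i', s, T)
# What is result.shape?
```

(5,)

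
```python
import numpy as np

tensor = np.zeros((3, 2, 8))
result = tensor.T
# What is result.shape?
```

(8, 2, 3)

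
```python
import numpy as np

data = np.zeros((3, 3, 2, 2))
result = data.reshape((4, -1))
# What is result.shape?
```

(4, 9)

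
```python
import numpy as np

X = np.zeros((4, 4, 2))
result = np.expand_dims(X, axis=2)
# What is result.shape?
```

(4, 4, 1, 2)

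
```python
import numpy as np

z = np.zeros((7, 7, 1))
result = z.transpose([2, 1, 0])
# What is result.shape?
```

(1, 7, 7)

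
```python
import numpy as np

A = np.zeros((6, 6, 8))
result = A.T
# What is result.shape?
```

(8, 6, 6)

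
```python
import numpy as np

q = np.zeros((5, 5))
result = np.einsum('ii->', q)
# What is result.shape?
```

()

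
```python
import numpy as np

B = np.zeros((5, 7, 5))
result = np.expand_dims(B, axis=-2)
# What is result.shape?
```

(5, 7, 1, 5)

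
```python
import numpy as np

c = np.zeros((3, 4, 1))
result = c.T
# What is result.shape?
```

(1, 4, 3)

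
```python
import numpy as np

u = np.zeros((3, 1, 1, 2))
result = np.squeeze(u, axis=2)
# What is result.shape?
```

(3, 1, 2)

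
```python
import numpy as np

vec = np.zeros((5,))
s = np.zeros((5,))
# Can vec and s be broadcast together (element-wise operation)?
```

Yes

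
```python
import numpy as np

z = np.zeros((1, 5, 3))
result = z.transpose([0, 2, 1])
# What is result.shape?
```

(1, 3, 5)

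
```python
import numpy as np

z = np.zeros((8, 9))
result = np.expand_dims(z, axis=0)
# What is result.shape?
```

(1, 8, 9)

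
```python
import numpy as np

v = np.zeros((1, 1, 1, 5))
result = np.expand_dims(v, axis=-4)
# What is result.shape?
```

(1, 1, 1, 1, 5)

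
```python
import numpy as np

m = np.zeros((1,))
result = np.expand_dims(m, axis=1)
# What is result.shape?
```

(1, 1)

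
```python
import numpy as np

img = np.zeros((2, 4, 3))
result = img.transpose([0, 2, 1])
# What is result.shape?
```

(2, 3, 4)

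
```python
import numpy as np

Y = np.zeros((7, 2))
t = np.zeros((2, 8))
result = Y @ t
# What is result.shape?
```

(7, 8)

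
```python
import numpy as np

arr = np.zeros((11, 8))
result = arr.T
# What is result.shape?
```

(8, 11)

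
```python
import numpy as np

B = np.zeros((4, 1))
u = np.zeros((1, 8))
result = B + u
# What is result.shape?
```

(4, 8)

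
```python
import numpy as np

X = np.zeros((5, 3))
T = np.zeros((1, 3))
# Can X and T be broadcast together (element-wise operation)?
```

Yes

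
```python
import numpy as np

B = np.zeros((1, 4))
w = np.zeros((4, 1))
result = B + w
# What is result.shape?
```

(4, 4)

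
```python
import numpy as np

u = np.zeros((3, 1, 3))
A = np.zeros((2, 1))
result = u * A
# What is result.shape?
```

(3, 2, 3)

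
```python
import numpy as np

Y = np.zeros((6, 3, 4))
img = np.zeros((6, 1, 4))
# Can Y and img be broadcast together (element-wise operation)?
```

Yes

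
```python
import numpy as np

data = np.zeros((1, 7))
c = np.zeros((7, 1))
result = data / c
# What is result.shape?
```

(7, 7)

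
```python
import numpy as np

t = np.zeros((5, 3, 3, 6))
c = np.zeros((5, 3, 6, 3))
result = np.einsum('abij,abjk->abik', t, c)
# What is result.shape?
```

(5, 3, 3, 3)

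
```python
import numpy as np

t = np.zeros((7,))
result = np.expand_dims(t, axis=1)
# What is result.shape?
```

(7, 1)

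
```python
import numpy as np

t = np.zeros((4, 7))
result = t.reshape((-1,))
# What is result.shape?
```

(28,)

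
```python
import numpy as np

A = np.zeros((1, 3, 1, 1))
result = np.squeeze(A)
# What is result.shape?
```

(3,)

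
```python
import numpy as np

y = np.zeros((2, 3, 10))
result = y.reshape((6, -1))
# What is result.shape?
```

(6, 10)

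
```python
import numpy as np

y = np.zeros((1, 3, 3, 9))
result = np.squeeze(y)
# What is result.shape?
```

(3, 3, 9)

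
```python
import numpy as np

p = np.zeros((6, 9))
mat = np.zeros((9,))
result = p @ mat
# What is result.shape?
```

(6,)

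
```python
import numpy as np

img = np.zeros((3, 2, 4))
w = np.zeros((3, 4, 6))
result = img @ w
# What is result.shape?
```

(3, 2, 6)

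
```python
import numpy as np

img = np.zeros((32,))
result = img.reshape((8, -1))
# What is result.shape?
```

(8, 4)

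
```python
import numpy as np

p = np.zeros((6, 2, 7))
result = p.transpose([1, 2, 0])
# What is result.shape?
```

(2, 7, 6)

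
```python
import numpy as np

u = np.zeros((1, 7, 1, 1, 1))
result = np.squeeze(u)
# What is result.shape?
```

(7,)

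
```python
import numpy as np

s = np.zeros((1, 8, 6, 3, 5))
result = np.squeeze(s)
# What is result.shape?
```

(8, 6, 3, 5)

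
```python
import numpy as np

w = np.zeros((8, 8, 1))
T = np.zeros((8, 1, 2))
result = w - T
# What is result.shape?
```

(8, 8, 2)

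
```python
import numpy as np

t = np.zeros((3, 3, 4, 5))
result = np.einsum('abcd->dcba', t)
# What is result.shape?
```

(5, 4, 3, 3)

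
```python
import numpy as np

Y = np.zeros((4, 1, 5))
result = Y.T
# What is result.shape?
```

(5, 1, 4)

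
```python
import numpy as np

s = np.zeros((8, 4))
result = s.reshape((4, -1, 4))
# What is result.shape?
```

(4, 2, 4)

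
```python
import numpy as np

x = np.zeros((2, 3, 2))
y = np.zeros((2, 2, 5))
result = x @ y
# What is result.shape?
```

(2, 3, 5)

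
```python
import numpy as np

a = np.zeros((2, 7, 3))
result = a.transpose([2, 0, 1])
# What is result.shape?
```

(3, 2, 7)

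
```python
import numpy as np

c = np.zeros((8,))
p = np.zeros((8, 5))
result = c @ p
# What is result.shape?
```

(5,)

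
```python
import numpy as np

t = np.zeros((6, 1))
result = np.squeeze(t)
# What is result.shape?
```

(6,)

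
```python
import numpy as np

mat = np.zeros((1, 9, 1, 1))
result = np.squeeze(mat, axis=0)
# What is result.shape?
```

(9, 1, 1)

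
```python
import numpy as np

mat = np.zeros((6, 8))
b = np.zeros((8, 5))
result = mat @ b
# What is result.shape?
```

(6, 5)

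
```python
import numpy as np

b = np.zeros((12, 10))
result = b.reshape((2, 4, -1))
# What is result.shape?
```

(2, 4, 15)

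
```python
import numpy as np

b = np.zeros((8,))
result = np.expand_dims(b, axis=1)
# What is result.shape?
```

(8, 1)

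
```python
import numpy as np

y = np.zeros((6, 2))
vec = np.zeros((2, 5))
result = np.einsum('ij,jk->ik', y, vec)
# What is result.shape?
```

(6, 5)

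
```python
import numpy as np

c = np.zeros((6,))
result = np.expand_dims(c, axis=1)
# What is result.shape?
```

(6, 1)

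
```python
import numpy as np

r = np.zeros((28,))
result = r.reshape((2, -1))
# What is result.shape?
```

(2, 14)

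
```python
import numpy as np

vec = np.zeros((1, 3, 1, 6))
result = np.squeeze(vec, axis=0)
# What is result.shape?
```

(3, 1, 6)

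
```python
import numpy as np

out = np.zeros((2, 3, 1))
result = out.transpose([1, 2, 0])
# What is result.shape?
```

(3, 1, 2)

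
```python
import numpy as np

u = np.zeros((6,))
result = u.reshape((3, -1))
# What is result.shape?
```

(3, 2)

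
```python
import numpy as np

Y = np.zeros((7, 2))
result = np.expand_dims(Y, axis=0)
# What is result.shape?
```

(1, 7, 2)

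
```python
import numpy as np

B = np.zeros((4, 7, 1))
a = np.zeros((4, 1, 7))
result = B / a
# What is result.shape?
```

(4, 7, 7)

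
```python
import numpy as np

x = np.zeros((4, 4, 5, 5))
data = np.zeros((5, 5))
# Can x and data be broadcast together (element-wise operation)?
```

Yes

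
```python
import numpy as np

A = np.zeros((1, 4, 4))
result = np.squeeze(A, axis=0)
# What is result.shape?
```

(4, 4)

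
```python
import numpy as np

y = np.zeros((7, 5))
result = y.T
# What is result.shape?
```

(5, 7)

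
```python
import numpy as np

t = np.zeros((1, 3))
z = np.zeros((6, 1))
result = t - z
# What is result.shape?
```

(6, 3)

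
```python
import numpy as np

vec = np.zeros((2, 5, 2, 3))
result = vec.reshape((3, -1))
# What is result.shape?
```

(3, 20)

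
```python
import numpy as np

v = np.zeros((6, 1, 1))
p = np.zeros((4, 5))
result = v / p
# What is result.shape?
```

(6, 4, 5)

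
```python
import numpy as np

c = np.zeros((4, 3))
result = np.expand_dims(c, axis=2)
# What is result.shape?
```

(4, 3, 1)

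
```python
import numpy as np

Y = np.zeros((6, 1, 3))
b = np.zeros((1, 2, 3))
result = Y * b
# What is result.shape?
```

(6, 2, 3)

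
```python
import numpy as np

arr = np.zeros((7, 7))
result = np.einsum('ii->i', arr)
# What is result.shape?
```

(7,)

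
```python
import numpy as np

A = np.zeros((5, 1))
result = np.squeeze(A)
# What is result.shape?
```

(5,)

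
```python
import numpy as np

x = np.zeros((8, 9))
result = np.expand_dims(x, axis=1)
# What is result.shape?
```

(8, 1, 9)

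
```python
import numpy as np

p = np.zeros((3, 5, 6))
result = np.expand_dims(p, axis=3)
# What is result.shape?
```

(3, 5, 6, 1)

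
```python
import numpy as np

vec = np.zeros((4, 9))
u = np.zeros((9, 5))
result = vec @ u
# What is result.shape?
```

(4, 5)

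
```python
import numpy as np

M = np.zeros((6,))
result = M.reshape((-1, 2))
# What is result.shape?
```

(3, 2)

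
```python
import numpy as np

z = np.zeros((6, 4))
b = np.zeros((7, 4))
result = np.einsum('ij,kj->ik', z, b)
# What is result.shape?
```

(6, 7)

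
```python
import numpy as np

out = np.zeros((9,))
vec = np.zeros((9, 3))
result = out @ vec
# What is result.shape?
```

(3,)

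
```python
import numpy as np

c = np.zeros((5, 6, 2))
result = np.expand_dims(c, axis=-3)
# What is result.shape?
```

(5, 1, 6, 2)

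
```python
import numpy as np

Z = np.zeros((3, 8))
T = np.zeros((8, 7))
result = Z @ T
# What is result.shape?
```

(3, 7)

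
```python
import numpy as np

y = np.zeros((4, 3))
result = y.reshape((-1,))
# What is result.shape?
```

(12,)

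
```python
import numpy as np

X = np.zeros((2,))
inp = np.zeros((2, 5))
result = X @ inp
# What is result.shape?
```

(5,)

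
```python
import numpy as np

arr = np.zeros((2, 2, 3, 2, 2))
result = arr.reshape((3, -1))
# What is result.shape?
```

(3, 16)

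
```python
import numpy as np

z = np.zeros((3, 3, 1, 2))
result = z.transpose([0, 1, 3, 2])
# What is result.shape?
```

(3, 3, 2, 1)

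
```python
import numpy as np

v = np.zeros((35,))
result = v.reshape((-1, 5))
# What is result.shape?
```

(7, 5)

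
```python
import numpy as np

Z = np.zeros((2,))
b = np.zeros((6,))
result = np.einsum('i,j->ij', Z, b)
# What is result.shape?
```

(2, 6)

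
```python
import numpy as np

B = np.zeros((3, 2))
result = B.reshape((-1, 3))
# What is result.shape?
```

(2, 3)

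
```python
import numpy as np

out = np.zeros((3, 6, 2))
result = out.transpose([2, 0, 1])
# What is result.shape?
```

(2, 3, 6)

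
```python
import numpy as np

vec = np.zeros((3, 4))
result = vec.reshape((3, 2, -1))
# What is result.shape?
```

(3, 2, 2)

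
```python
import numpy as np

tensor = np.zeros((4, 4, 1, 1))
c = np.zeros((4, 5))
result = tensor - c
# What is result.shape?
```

(4, 4, 4, 5)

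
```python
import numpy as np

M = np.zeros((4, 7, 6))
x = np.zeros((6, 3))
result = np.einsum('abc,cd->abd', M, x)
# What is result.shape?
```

(4, 7, 3)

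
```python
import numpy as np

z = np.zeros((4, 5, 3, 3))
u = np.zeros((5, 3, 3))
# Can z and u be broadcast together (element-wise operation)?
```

Yes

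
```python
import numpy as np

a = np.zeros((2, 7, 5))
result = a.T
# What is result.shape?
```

(5, 7, 2)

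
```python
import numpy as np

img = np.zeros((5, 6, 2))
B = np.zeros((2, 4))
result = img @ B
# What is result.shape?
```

(5, 6, 4)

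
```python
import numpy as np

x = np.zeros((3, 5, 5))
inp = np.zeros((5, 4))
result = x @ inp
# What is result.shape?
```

(3, 5, 4)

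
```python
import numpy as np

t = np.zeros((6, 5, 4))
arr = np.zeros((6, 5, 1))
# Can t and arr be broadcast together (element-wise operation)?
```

Yes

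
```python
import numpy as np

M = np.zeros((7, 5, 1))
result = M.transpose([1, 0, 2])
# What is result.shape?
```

(5, 7, 1)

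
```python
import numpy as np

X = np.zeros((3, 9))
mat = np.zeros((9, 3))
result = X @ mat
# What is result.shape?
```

(3, 3)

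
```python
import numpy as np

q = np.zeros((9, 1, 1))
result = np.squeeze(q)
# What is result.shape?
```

(9,)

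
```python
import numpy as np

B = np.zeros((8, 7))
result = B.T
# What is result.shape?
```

(7, 8)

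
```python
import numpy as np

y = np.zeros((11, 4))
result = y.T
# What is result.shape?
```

(4, 11)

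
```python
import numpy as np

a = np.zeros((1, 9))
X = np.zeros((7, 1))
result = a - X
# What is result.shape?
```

(7, 9)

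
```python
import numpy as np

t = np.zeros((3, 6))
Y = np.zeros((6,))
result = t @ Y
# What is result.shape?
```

(3,)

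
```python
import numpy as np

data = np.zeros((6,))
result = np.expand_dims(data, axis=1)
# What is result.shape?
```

(6, 1)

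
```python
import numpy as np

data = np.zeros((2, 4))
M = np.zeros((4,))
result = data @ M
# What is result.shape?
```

(2,)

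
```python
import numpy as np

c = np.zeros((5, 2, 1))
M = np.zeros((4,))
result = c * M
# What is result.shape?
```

(5, 2, 4)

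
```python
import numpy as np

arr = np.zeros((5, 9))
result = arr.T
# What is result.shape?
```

(9, 5)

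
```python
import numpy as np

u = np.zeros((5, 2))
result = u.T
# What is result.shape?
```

(2, 5)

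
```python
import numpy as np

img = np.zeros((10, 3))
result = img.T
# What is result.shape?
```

(3, 10)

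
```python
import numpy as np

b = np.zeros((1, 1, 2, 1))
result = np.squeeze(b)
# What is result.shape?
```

(2,)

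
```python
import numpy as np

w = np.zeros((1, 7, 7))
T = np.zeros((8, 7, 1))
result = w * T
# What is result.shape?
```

(8, 7, 7)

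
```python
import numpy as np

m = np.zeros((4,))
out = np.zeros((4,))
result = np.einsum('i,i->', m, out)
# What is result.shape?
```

()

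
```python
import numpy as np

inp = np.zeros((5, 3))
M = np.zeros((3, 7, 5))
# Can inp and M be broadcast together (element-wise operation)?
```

No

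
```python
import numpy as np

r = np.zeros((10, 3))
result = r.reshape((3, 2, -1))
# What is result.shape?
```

(3, 2, 5)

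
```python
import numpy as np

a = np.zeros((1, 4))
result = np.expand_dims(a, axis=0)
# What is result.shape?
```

(1, 1, 4)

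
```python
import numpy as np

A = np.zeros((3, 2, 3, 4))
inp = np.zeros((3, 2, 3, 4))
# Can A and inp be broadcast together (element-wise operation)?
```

Yes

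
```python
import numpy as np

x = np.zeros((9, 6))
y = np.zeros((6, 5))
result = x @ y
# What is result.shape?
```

(9, 5)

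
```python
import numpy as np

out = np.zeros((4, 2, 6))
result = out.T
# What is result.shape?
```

(6, 2, 4)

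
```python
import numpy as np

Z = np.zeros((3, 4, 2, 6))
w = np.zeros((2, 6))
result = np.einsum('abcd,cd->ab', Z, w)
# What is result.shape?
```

(3, 4)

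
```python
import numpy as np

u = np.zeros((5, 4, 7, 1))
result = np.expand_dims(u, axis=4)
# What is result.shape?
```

(5, 4, 7, 1, 1)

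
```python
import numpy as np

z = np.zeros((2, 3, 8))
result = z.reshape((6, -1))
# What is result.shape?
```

(6, 8)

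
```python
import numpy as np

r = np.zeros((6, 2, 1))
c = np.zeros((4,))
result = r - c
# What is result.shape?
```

(6, 2, 4)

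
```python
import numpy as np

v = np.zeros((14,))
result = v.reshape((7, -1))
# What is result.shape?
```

(7, 2)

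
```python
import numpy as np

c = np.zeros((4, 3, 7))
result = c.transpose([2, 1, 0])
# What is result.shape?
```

(7, 3, 4)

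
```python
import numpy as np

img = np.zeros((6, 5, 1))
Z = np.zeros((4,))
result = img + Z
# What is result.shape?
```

(6, 5, 4)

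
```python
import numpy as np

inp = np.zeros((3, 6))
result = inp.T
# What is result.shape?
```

(6, 3)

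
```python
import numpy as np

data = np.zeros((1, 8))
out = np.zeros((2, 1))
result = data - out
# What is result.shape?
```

(2, 8)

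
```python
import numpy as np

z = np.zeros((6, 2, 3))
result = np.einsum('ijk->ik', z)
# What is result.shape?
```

(6, 3)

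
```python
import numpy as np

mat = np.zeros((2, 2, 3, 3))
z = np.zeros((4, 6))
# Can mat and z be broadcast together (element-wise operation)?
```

No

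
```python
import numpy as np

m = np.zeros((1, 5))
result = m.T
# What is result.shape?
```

(5, 1)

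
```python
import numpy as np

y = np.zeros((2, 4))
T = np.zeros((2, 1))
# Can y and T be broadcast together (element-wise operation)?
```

Yes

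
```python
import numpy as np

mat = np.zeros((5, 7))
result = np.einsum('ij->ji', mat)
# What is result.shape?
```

(7, 5)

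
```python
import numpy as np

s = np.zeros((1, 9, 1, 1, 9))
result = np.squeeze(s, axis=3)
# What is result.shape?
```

(1, 9, 1, 9)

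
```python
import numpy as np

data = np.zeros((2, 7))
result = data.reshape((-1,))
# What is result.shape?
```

(14,)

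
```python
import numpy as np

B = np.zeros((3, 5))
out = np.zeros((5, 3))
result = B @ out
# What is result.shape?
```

(3, 3)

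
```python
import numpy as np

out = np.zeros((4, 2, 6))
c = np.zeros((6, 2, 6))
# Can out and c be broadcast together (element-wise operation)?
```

No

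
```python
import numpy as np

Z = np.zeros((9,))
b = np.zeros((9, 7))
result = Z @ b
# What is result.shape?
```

(7,)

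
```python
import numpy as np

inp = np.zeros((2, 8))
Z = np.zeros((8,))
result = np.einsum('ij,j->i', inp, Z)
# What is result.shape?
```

(2,)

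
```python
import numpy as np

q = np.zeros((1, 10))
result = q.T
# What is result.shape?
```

(10, 1)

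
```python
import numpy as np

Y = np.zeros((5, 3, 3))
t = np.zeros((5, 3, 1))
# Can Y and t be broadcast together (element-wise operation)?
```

Yes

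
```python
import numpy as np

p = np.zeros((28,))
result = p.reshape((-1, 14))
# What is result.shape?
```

(2, 14)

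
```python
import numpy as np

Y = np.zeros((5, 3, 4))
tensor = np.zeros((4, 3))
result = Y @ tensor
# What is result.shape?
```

(5, 3, 3)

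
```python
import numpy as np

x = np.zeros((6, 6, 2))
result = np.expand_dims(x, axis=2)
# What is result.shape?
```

(6, 6, 1, 2)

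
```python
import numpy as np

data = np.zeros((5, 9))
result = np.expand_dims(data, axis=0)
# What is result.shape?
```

(1, 5, 9)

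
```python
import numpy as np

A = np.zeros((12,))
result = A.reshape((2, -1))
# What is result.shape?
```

(2, 6)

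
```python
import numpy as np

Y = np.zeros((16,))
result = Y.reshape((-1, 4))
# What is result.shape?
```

(4, 4)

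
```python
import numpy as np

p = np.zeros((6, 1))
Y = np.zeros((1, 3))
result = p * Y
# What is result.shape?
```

(6, 3)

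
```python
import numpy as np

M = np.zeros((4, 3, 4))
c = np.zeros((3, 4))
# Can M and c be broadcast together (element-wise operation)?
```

Yes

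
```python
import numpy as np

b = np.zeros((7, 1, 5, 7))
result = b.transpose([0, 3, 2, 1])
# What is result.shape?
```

(7, 7, 5, 1)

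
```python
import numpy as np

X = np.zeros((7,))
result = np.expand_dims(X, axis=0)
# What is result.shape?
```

(1, 7)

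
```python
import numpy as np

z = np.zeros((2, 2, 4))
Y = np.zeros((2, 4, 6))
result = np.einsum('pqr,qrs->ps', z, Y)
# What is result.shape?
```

(2, 6)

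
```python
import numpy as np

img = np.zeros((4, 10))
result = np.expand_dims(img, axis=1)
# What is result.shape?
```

(4, 1, 10)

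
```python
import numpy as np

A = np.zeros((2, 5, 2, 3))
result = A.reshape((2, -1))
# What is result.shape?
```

(2, 30)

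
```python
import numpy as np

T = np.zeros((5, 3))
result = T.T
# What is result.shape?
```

(3, 5)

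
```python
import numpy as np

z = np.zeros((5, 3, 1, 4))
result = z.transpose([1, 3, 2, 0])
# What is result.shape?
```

(3, 4, 1, 5)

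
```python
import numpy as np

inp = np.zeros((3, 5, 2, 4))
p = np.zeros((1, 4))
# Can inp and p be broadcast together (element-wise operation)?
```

Yes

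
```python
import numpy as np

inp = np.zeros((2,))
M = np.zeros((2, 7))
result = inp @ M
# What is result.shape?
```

(7,)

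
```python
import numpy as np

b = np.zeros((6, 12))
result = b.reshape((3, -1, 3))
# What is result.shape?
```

(3, 8, 3)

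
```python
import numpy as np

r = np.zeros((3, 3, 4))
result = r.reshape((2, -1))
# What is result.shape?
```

(2, 18)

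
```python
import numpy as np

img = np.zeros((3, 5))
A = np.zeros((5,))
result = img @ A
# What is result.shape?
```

(3,)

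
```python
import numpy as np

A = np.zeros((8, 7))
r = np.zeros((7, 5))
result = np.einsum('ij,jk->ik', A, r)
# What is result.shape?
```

(8, 5)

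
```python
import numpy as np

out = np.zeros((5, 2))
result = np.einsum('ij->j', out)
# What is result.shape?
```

(2,)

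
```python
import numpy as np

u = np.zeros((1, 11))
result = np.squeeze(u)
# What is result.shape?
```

(11,)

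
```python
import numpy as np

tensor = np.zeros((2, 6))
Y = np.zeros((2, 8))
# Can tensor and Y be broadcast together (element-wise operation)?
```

No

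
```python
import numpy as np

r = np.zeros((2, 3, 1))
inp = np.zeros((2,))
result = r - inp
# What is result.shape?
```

(2, 3, 2)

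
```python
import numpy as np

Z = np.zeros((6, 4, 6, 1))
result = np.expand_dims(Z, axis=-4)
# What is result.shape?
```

(6, 1, 4, 6, 1)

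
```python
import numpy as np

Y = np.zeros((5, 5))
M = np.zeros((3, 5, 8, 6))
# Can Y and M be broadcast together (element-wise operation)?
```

No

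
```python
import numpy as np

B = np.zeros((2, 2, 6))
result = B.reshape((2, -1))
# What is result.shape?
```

(2, 12)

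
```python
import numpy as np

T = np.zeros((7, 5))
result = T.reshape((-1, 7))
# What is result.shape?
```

(5, 7)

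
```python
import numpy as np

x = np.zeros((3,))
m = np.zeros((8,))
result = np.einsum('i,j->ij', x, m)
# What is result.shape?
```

(3, 8)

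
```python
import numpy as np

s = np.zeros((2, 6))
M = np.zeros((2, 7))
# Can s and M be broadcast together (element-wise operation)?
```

No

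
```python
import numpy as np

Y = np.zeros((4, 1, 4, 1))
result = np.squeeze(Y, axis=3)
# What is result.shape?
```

(4, 1, 4)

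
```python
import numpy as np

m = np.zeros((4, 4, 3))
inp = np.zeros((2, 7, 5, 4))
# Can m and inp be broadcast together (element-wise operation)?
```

No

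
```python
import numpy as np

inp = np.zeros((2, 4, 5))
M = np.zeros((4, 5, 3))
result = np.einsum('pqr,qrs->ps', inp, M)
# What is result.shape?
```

(2, 3)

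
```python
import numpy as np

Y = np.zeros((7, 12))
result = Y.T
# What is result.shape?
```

(12, 7)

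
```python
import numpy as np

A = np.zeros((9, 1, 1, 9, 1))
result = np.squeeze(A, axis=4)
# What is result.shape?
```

(9, 1, 1, 9)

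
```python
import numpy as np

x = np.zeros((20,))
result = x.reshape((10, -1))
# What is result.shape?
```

(10, 2)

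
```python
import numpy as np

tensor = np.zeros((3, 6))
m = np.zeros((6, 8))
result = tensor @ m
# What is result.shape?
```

(3, 8)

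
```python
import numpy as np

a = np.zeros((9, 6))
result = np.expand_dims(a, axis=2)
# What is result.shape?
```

(9, 6, 1)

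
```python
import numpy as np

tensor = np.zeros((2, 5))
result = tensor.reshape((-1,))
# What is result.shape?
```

(10,)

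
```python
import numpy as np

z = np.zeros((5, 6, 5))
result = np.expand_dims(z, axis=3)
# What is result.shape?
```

(5, 6, 5, 1)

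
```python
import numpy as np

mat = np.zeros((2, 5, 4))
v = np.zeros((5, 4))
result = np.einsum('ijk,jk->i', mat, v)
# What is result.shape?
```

(2,)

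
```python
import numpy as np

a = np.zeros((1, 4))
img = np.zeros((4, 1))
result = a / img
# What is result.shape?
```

(4, 4)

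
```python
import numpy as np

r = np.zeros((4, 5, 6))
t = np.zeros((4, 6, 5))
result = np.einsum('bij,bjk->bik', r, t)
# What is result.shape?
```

(4, 5, 5)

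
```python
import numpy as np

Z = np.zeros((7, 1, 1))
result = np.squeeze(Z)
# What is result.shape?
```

(7,)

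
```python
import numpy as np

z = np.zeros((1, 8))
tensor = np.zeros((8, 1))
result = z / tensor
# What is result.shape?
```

(8, 8)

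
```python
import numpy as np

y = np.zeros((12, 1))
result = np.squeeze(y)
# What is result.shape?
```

(12,)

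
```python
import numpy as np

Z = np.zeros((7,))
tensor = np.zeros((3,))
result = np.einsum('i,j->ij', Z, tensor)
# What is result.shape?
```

(7, 3)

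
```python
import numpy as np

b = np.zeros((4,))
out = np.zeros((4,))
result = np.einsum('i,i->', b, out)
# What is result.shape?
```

()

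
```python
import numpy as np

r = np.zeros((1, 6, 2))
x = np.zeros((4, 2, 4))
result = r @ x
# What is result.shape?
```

(4, 6, 4)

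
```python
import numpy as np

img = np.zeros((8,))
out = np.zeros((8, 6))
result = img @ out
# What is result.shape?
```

(6,)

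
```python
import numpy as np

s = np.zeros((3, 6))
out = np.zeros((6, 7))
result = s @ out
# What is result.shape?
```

(3, 7)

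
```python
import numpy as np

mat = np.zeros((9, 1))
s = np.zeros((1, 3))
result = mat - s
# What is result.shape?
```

(9, 3)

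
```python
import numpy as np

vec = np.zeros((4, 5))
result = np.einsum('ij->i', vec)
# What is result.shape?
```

(4,)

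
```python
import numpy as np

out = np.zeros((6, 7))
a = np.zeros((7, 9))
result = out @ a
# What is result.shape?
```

(6, 9)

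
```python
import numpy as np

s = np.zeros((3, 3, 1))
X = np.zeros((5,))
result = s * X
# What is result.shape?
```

(3, 3, 5)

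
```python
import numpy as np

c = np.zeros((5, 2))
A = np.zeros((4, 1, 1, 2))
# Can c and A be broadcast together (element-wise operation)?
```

Yes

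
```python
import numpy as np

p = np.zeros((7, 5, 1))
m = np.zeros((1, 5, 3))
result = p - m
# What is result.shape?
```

(7, 5, 3)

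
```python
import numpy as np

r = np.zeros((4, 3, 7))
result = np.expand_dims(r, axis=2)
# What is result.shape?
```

(4, 3, 1, 7)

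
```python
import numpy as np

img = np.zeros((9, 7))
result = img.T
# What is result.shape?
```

(7, 9)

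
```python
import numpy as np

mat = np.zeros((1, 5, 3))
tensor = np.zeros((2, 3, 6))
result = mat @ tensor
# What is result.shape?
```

(2, 5, 6)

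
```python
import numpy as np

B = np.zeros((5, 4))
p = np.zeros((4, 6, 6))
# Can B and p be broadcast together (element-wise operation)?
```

No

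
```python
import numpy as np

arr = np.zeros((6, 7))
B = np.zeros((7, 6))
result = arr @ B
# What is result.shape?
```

(6, 6)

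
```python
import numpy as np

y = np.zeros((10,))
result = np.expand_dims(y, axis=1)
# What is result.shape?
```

(10, 1)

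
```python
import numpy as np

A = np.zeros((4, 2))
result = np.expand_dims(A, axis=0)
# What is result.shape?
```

(1, 4, 2)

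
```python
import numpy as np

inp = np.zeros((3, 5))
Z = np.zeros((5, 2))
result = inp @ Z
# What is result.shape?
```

(3, 2)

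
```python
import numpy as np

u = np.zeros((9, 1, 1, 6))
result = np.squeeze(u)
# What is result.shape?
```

(9, 6)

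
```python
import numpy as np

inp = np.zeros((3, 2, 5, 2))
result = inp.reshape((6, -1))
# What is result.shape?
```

(6, 10)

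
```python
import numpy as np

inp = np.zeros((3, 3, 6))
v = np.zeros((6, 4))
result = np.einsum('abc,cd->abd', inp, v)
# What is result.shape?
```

(3, 3, 4)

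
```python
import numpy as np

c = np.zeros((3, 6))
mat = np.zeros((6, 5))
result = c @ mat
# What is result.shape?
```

(3, 5)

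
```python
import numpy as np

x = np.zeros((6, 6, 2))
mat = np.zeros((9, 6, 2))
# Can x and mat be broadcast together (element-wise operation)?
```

No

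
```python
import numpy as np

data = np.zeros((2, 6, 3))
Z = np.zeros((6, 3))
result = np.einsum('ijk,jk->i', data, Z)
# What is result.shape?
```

(2,)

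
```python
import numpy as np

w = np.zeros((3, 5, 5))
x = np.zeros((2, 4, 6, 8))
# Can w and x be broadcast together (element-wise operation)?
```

No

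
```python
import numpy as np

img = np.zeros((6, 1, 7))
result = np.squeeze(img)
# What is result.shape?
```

(6, 7)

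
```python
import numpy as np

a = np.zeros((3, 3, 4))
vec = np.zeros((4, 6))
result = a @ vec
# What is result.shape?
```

(3, 3, 6)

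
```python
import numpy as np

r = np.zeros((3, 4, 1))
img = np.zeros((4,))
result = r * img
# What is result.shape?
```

(3, 4, 4)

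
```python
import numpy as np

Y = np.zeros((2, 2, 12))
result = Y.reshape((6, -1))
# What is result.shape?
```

(6, 8)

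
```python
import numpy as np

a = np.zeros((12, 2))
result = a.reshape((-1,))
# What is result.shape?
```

(24,)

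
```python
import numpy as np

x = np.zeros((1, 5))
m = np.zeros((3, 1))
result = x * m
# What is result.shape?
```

(3, 5)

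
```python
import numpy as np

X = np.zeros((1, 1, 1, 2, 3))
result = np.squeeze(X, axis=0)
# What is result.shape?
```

(1, 1, 2, 3)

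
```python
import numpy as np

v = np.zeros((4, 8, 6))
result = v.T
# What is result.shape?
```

(6, 8, 4)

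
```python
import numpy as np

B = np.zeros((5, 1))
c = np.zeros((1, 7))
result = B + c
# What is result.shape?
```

(5, 7)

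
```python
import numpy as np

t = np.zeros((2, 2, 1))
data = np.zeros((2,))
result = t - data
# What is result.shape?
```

(2, 2, 2)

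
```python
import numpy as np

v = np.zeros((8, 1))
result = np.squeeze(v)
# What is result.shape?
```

(8,)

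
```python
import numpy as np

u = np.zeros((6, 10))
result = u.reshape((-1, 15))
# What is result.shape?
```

(4, 15)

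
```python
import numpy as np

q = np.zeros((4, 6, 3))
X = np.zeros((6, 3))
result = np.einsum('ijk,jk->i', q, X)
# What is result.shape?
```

(4,)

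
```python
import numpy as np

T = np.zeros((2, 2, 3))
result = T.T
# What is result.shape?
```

(3, 2, 2)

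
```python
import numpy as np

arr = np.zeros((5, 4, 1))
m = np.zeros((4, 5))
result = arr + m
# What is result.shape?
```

(5, 4, 5)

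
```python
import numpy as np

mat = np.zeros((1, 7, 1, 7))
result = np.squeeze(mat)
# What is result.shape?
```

(7, 7)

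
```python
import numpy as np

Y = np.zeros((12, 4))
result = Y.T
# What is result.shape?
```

(4, 12)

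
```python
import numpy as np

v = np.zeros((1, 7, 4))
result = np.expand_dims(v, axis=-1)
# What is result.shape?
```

(1, 7, 4, 1)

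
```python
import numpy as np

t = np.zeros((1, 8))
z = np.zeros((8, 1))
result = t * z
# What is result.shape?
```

(8, 8)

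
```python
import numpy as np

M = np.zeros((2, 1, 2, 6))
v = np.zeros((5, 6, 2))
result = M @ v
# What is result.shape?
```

(2, 5, 2, 2)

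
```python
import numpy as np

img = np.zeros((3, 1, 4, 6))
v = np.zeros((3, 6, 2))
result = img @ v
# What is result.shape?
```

(3, 3, 4, 2)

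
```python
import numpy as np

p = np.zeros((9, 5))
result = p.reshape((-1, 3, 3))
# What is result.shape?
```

(5, 3, 3)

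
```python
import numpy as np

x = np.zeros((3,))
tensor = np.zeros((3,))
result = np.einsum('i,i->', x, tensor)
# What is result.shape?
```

()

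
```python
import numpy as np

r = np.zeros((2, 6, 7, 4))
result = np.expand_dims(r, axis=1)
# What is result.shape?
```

(2, 1, 6, 7, 4)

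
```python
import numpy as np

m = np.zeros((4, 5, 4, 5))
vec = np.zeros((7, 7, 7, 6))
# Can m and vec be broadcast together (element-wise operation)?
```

No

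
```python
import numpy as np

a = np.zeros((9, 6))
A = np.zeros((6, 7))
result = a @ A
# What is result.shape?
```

(9, 7)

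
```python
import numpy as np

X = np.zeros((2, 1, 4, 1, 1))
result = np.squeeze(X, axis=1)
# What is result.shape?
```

(2, 4, 1, 1)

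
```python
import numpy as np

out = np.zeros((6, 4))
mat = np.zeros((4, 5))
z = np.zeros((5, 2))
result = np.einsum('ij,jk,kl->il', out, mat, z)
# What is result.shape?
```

(6, 2)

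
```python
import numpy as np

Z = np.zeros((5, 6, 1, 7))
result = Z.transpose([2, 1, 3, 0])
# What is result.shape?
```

(1, 6, 7, 5)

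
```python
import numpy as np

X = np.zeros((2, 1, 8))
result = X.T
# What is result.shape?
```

(8, 1, 2)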